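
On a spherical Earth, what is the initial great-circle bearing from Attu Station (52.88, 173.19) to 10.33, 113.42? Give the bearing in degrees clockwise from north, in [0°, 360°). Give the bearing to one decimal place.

251.4°

Δλ = 113.42 − 173.19 = -59.77°.
θ = atan2( sin Δλ · cos φ₂ , cos φ₁ · sin φ₂ − sin φ₁ · cos φ₂ · cos Δλ )
  = atan2(-0.85001, -0.28673) = -108.641° → normalised to [0°, 360°): 251.359°.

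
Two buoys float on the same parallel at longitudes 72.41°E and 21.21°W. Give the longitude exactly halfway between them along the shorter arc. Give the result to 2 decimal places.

25.60°E

Signed shortest Δλ from +72.41° to -21.21° is -93.62°.
Midpoint longitude = +72.41° + (-93.62°)/2 = +72.41° − 46.81° = +25.60°.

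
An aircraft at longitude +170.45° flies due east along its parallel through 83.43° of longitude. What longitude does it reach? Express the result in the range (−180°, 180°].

-106.12°

Start at +170.45°; shift +83.43° → +253.88°.
+253.88° lies outside (−180°, 180°]; subtract 360° → -106.12°.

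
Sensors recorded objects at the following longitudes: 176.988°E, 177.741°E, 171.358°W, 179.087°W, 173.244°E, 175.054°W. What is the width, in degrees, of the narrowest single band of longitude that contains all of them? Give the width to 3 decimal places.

Sort the longitudes: -179.087°, -175.054°, -171.358°, +173.244°, +176.988°, +177.741°.
Eastward gaps between consecutive values (wrapping around): 4.033°, 3.696°, 344.602°, 3.744°, 0.753°, 3.172°.
Largest gap = 344.602° ⇒ minimal covering band is its complement: 360° − 344.602° = 15.398°.
Band runs from +173.244° eastward to -171.358°, crossing the antimeridian.

15.398°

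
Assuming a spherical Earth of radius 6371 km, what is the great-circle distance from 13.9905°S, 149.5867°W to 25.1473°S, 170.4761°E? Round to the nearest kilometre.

4346 km

Δλ = 170.4761 − -149.5867 = 320.0628°; wrapped into (−180°, 180°]: -39.9372°.
Δφ = -25.1473 − -13.9905 = -11.1568°.
a = sin²(Δφ/2) + cos φ₁ · cos φ₂ · sin²(Δλ/2) = 0.111889.
c = 2·atan2(√a, √(1−a)) = 0.68215 rad → d = 6371·c ≈ 4345.96 km.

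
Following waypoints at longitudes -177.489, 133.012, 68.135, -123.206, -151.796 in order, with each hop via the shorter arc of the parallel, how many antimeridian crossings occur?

2

Leg 1: -177.489° → +133.012°, shortest Δλ = -49.499° (west) — crosses 180°.
Leg 2: +133.012° → +68.135°, shortest Δλ = -64.877° (west) — does not cross 180°.
Leg 3: +68.135° → -123.206°, shortest Δλ = 168.659° (east) — crosses 180°.
Leg 4: -123.206° → -151.796°, shortest Δλ = -28.59° (west) — does not cross 180°.
Total crossings: 2.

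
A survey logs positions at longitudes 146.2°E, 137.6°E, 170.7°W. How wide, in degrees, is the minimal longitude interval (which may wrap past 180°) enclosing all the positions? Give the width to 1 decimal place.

Sort the longitudes: -170.7°, +137.6°, +146.2°.
Eastward gaps between consecutive values (wrapping around): 308.3°, 8.6°, 43.1°.
Largest gap = 308.3° ⇒ minimal covering band is its complement: 360° − 308.3° = 51.7°.
Band runs from +137.6° eastward to -170.7°, crossing the antimeridian.

51.7°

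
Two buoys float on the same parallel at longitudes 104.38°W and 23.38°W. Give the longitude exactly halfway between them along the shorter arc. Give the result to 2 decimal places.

Signed shortest Δλ from -104.38° to -23.38° is +81.00°.
Midpoint longitude = -104.38° + (+81.00°)/2 = -104.38° + 40.50° = -63.88°.

63.88°W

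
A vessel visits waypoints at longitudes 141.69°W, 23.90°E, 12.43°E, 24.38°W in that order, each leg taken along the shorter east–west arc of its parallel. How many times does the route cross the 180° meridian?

0

Leg 1: -141.69° → +23.90°, shortest Δλ = 165.59° (east) — does not cross 180°.
Leg 2: +23.90° → +12.43°, shortest Δλ = -11.47° (west) — does not cross 180°.
Leg 3: +12.43° → -24.38°, shortest Δλ = -36.81° (west) — does not cross 180°.
Total crossings: 0.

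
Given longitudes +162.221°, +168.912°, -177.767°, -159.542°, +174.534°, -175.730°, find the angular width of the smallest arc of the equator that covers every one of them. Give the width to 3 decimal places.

Sort the longitudes: -177.767°, -175.730°, -159.542°, +162.221°, +168.912°, +174.534°.
Eastward gaps between consecutive values (wrapping around): 2.037°, 16.188°, 321.763°, 6.691°, 5.622°, 7.699°.
Largest gap = 321.763° ⇒ minimal covering band is its complement: 360° − 321.763° = 38.237°.
Band runs from +162.221° eastward to -159.542°, crossing the antimeridian.

38.237°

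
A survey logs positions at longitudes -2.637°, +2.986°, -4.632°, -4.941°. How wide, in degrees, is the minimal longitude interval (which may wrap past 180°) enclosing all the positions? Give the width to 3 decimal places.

7.927°

Sort the longitudes: -4.941°, -4.632°, -2.637°, +2.986°.
Eastward gaps between consecutive values (wrapping around): 0.309°, 1.995°, 5.623°, 352.073°.
Largest gap = 352.073° ⇒ minimal covering band is its complement: 360° − 352.073° = 7.927°.
Band runs from -4.941° eastward to +2.986°.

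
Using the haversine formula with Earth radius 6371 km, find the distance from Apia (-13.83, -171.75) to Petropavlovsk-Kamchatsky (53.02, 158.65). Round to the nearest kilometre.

7953 km

Δλ = 158.65 − -171.75 = 330.40°; wrapped into (−180°, 180°]: -29.60°.
Δφ = 53.02 − -13.83 = 66.85°.
a = sin²(Δφ/2) + cos φ₁ · cos φ₂ · sin²(Δλ/2) = 0.341544.
c = 2·atan2(√a, √(1−a)) = 1.24832 rad → d = 6371·c ≈ 7953.07 km.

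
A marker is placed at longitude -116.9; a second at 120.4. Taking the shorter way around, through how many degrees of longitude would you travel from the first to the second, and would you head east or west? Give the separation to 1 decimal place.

122.7° west

Raw difference: 120.4 − -116.9 = 237.3°.
Normalise into (−180°, 180°]: 237.3° − 360° = -122.7°.
Negative ⇒ the second point lies to the west; separation 122.7°.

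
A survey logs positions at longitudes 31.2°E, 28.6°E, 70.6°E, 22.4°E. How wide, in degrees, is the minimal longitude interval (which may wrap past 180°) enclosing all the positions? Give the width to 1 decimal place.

48.2°

Sort the longitudes: +22.4°, +28.6°, +31.2°, +70.6°.
Eastward gaps between consecutive values (wrapping around): 6.2°, 2.6°, 39.4°, 311.8°.
Largest gap = 311.8° ⇒ minimal covering band is its complement: 360° − 311.8° = 48.2°.
Band runs from +22.4° eastward to +70.6°.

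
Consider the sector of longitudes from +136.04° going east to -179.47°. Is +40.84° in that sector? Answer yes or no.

No

Band width going east from +136.04° to -179.47°: ((-179.47 − 136.04) mod 360) = 44.49°.
Offset of +40.84° east of the west edge: ((40.84 − 136.04) mod 360) = 264.80°.
264.80° > 44.49° ⇒ outside.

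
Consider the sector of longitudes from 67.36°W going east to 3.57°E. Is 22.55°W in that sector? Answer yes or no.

Band width going east from -67.36° to +3.57°: ((3.57 − -67.36) mod 360) = 70.93°.
Offset of -22.55° east of the west edge: ((-22.55 − -67.36) mod 360) = 44.81°.
44.81° ≤ 70.93° ⇒ inside.

Yes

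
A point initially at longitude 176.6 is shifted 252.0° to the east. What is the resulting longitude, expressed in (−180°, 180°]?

+68.6°

Start at +176.6°; shift +252.0° → +428.6°.
+428.6° lies outside (−180°, 180°]; subtract 360° → +68.6°.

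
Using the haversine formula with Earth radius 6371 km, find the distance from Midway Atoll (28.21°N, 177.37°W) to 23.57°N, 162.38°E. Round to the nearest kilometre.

Δλ = 162.38 − -177.37 = 339.75°; wrapped into (−180°, 180°]: -20.25°.
Δφ = 23.57 − 28.21 = -4.64°.
a = sin²(Δφ/2) + cos φ₁ · cos φ₂ · sin²(Δλ/2) = 0.026600.
c = 2·atan2(√a, √(1−a)) = 0.32765 rad → d = 6371·c ≈ 2087.49 km.

2087 km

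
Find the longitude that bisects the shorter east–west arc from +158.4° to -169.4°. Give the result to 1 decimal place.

Signed shortest Δλ from +158.4° to -169.4° is +32.2°.
Midpoint longitude = +158.4° + (+32.2°)/2 = +158.4° + 16.1° = +174.5°.
(The naïve average (+158.4 + -169.4)/2 = -5.5° is on the wrong side of the globe.)

+174.5°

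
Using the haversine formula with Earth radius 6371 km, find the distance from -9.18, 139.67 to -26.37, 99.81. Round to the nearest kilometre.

4607 km

Δλ = 99.81 − 139.67 = -39.86°.
Δφ = -26.37 − -9.18 = -17.19°.
a = sin²(Δφ/2) + cos φ₁ · cos φ₂ · sin²(Δλ/2) = 0.125105.
c = 2·atan2(√a, √(1−a)) = 0.72305 rad → d = 6371·c ≈ 4606.56 km.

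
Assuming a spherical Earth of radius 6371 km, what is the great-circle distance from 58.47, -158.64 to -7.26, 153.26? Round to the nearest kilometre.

Δλ = 153.26 − -158.64 = 311.90°; wrapped into (−180°, 180°]: -48.10°.
Δφ = -7.26 − 58.47 = -65.73°.
a = sin²(Δφ/2) + cos φ₁ · cos φ₂ · sin²(Δλ/2) = 0.380638.
c = 2·atan2(√a, √(1−a)) = 1.32974 rad → d = 6371·c ≈ 8471.80 km.

8472 km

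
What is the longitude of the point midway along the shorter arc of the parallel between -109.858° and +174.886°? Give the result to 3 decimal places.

Signed shortest Δλ from -109.858° to +174.886° is -75.256°.
Midpoint longitude = -109.858° + (-75.256°)/2 = -109.858° − 37.628° = -147.486°.
(The naïve average (-109.858 + +174.886)/2 = 32.514° is on the wrong side of the globe.)

-147.486°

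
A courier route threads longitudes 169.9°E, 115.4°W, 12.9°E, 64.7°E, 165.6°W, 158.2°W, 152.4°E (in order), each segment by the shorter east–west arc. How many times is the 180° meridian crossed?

Leg 1: +169.9° → -115.4°, shortest Δλ = 74.7° (east) — crosses 180°.
Leg 2: -115.4° → +12.9°, shortest Δλ = 128.3° (east) — does not cross 180°.
Leg 3: +12.9° → +64.7°, shortest Δλ = 51.8° (east) — does not cross 180°.
Leg 4: +64.7° → -165.6°, shortest Δλ = 129.7° (east) — crosses 180°.
Leg 5: -165.6° → -158.2°, shortest Δλ = 7.4° (east) — does not cross 180°.
Leg 6: -158.2° → +152.4°, shortest Δλ = -49.4° (west) — crosses 180°.
Total crossings: 3.

3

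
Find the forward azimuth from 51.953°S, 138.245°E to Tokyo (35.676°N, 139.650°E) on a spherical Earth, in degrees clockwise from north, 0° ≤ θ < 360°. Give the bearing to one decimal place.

1.1°

Δλ = 139.650 − 138.245 = 1.405°.
θ = atan2( sin Δλ · cos φ₂ , cos φ₁ · sin φ₂ − sin φ₁ · cos φ₂ · cos Δλ )
  = atan2(0.01992, 0.99895) = 1.142° → normalised to [0°, 360°): 1.142°.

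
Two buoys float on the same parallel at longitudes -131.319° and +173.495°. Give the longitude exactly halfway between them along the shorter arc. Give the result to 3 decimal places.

Signed shortest Δλ from -131.319° to +173.495° is -55.186°.
Midpoint longitude = -131.319° + (-55.186°)/2 = -131.319° − 27.593° = -158.912°.
(The naïve average (-131.319 + +173.495)/2 = 21.088° is on the wrong side of the globe.)

-158.912°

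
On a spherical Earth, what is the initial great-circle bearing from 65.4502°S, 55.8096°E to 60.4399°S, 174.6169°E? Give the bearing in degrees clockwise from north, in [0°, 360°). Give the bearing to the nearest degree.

143°

Δλ = 174.6169 − 55.8096 = 118.8073°.
θ = atan2( sin Δλ · cos φ₂ , cos φ₁ · sin φ₂ − sin φ₁ · cos φ₂ · cos Δλ )
  = atan2(0.43228, -0.57764) = 143.190° → normalised to [0°, 360°): 143.190°.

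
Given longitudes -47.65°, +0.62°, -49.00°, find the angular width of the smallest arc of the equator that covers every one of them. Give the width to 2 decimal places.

49.62°

Sort the longitudes: -49.00°, -47.65°, +0.62°.
Eastward gaps between consecutive values (wrapping around): 1.35°, 48.27°, 310.38°.
Largest gap = 310.38° ⇒ minimal covering band is its complement: 360° − 310.38° = 49.62°.
Band runs from -49.00° eastward to +0.62°.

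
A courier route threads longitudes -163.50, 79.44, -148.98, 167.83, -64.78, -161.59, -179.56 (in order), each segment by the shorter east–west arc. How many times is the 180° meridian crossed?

Leg 1: -163.50° → +79.44°, shortest Δλ = -117.06° (west) — crosses 180°.
Leg 2: +79.44° → -148.98°, shortest Δλ = 131.58° (east) — crosses 180°.
Leg 3: -148.98° → +167.83°, shortest Δλ = -43.19° (west) — crosses 180°.
Leg 4: +167.83° → -64.78°, shortest Δλ = 127.39° (east) — crosses 180°.
Leg 5: -64.78° → -161.59°, shortest Δλ = -96.81° (west) — does not cross 180°.
Leg 6: -161.59° → -179.56°, shortest Δλ = -17.97° (west) — does not cross 180°.
Total crossings: 4.

4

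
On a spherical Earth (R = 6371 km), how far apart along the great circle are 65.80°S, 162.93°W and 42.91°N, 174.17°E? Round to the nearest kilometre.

12248 km

Δλ = 174.17 − -162.93 = 337.10°; wrapped into (−180°, 180°]: -22.90°.
Δφ = 42.91 − -65.80 = 108.71°.
a = sin²(Δφ/2) + cos φ₁ · cos φ₂ · sin²(Δλ/2) = 0.672221.
c = 2·atan2(√a, √(1−a)) = 1.92244 rad → d = 6371·c ≈ 12247.87 km.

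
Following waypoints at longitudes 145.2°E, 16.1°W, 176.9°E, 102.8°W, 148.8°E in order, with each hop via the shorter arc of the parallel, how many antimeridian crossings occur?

3

Leg 1: +145.2° → -16.1°, shortest Δλ = -161.3° (west) — does not cross 180°.
Leg 2: -16.1° → +176.9°, shortest Δλ = -167.0° (west) — crosses 180°.
Leg 3: +176.9° → -102.8°, shortest Δλ = 80.3° (east) — crosses 180°.
Leg 4: -102.8° → +148.8°, shortest Δλ = -108.4° (west) — crosses 180°.
Total crossings: 3.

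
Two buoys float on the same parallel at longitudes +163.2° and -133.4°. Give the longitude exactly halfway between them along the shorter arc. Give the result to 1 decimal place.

Signed shortest Δλ from +163.2° to -133.4° is +63.4°.
Midpoint longitude = +163.2° + (+63.4°)/2 = +163.2° + 31.7° = +194.9°.
Normalise into (−180°, 180°]: -165.1°.
(The naïve average (+163.2 + -133.4)/2 = 14.9° is on the wrong side of the globe.)

-165.1°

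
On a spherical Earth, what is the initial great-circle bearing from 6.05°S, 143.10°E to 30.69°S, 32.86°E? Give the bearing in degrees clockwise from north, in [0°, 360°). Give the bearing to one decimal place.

Δλ = 32.86 − 143.10 = -110.24°.
θ = atan2( sin Δλ · cos φ₂ , cos φ₁ · sin φ₂ − sin φ₁ · cos φ₂ · cos Δλ )
  = atan2(-0.80684, -0.53891) = -123.740° → normalised to [0°, 360°): 236.260°.

236.3°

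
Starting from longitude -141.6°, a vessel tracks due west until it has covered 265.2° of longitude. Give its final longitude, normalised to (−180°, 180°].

Start at -141.6°; shift −265.2° → -406.8°.
-406.8° lies outside (−180°, 180°]; add 360° → -46.8°.

-46.8°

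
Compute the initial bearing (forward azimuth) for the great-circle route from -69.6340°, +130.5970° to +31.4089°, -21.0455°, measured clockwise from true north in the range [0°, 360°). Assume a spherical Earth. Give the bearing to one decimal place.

217.8°

Δλ = -21.0455 − 130.5970 = -151.6425°.
θ = atan2( sin Δλ · cos φ₂ , cos φ₁ · sin φ₂ − sin φ₁ · cos φ₂ · cos Δλ )
  = atan2(-0.40537, -0.52274) = -142.207° → normalised to [0°, 360°): 217.793°.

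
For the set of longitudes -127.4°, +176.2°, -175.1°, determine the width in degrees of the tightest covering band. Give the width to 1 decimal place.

Sort the longitudes: -175.1°, -127.4°, +176.2°.
Eastward gaps between consecutive values (wrapping around): 47.7°, 303.6°, 8.7°.
Largest gap = 303.6° ⇒ minimal covering band is its complement: 360° − 303.6° = 56.4°.
Band runs from +176.2° eastward to -127.4°, crossing the antimeridian.

56.4°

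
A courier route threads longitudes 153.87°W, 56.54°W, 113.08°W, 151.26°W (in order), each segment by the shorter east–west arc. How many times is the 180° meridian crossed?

Leg 1: -153.87° → -56.54°, shortest Δλ = 97.33° (east) — does not cross 180°.
Leg 2: -56.54° → -113.08°, shortest Δλ = -56.54° (west) — does not cross 180°.
Leg 3: -113.08° → -151.26°, shortest Δλ = -38.18° (west) — does not cross 180°.
Total crossings: 0.

0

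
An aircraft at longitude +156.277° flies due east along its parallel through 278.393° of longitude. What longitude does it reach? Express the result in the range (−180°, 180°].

Start at +156.277°; shift +278.393° → +434.670°.
+434.670° lies outside (−180°, 180°]; subtract 360° → +74.670°.

+74.670°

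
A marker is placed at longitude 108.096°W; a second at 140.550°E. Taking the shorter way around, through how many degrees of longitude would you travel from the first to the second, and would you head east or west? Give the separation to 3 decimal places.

Raw difference: 140.550 − -108.096 = 248.646°.
Normalise into (−180°, 180°]: 248.646° − 360° = -111.354°.
Negative ⇒ the second point lies to the west; separation 111.354°.

111.354° west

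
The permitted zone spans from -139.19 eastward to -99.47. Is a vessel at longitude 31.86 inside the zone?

No

Band width going east from -139.19° to -99.47°: ((-99.47 − -139.19) mod 360) = 39.72°.
Offset of +31.86° east of the west edge: ((31.86 − -139.19) mod 360) = 171.05°.
171.05° > 39.72° ⇒ outside.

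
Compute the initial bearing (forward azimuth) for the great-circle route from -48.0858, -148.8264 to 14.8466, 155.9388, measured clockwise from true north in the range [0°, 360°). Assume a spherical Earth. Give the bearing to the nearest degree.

Δλ = 155.9388 − -148.8264 = 304.7652°; wrapped into (−180°, 180°]: -55.2348°.
θ = atan2( sin Δλ · cos φ₂ , cos φ₁ · sin φ₂ − sin φ₁ · cos φ₂ · cos Δλ )
  = atan2(-0.79407, 0.58132) = -53.793° → normalised to [0°, 360°): 306.207°.

306°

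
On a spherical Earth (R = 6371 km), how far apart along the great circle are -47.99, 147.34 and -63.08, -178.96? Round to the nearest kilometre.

Δλ = -178.96 − 147.34 = -326.30°; wrapped into (−180°, 180°]: 33.70°.
Δφ = -63.08 − -47.99 = -15.09°.
a = sin²(Δφ/2) + cos φ₁ · cos φ₂ · sin²(Δλ/2) = 0.042700.
c = 2·atan2(√a, √(1−a)) = 0.41628 rad → d = 6371·c ≈ 2652.12 km.

2652 km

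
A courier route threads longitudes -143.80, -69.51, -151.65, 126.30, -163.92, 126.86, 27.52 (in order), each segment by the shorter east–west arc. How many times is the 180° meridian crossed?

3

Leg 1: -143.80° → -69.51°, shortest Δλ = 74.29° (east) — does not cross 180°.
Leg 2: -69.51° → -151.65°, shortest Δλ = -82.14° (west) — does not cross 180°.
Leg 3: -151.65° → +126.30°, shortest Δλ = -82.05° (west) — crosses 180°.
Leg 4: +126.30° → -163.92°, shortest Δλ = 69.78° (east) — crosses 180°.
Leg 5: -163.92° → +126.86°, shortest Δλ = -69.22° (west) — crosses 180°.
Leg 6: +126.86° → +27.52°, shortest Δλ = -99.34° (west) — does not cross 180°.
Total crossings: 3.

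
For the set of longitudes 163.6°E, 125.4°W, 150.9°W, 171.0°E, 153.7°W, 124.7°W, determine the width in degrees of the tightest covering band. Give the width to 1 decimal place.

Sort the longitudes: -153.7°, -150.9°, -125.4°, -124.7°, +163.6°, +171.0°.
Eastward gaps between consecutive values (wrapping around): 2.8°, 25.5°, 0.7°, 288.3°, 7.4°, 35.3°.
Largest gap = 288.3° ⇒ minimal covering band is its complement: 360° − 288.3° = 71.7°.
Band runs from +163.6° eastward to -124.7°, crossing the antimeridian.

71.7°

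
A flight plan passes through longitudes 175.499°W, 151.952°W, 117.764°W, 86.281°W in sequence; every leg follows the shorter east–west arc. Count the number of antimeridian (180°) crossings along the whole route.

Leg 1: -175.499° → -151.952°, shortest Δλ = 23.547° (east) — does not cross 180°.
Leg 2: -151.952° → -117.764°, shortest Δλ = 34.188° (east) — does not cross 180°.
Leg 3: -117.764° → -86.281°, shortest Δλ = 31.483° (east) — does not cross 180°.
Total crossings: 0.

0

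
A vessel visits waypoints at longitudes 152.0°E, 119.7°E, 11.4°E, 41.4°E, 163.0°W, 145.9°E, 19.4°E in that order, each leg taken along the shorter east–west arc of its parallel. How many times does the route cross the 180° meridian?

Leg 1: +152.0° → +119.7°, shortest Δλ = -32.3° (west) — does not cross 180°.
Leg 2: +119.7° → +11.4°, shortest Δλ = -108.3° (west) — does not cross 180°.
Leg 3: +11.4° → +41.4°, shortest Δλ = 30.0° (east) — does not cross 180°.
Leg 4: +41.4° → -163.0°, shortest Δλ = 155.6° (east) — crosses 180°.
Leg 5: -163.0° → +145.9°, shortest Δλ = -51.1° (west) — crosses 180°.
Leg 6: +145.9° → +19.4°, shortest Δλ = -126.5° (west) — does not cross 180°.
Total crossings: 2.

2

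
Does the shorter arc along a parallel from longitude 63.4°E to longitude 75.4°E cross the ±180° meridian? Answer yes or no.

Signed shortest Δλ = ((75.4 − 63.4 + 180) mod 360) − 180 = 12.0°.
Going east by 12.0° from +63.4° reaches +75.4° without touching 180°.

No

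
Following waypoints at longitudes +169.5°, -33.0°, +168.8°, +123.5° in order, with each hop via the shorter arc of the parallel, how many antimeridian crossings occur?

Leg 1: +169.5° → -33.0°, shortest Δλ = 157.5° (east) — crosses 180°.
Leg 2: -33.0° → +168.8°, shortest Δλ = -158.2° (west) — crosses 180°.
Leg 3: +168.8° → +123.5°, shortest Δλ = -45.3° (west) — does not cross 180°.
Total crossings: 2.

2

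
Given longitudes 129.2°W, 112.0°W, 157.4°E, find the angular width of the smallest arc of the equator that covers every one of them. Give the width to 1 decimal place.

90.6°

Sort the longitudes: -129.2°, -112.0°, +157.4°.
Eastward gaps between consecutive values (wrapping around): 17.2°, 269.4°, 73.4°.
Largest gap = 269.4° ⇒ minimal covering band is its complement: 360° − 269.4° = 90.6°.
Band runs from +157.4° eastward to -112.0°, crossing the antimeridian.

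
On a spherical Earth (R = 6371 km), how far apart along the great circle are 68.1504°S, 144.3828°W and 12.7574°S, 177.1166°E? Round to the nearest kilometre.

Δλ = 177.1166 − -144.3828 = 321.4994°; wrapped into (−180°, 180°]: -38.5006°.
Δφ = -12.7574 − -68.1504 = 55.3930°.
a = sin²(Δφ/2) + cos φ₁ · cos φ₂ · sin²(Δλ/2) = 0.255484.
c = 2·atan2(√a, √(1−a)) = 1.05982 rad → d = 6371·c ≈ 6752.09 km.

6752 km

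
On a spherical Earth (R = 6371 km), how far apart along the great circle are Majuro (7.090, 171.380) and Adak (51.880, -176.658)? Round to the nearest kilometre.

5100 km

Δλ = -176.658 − 171.380 = -348.038°; wrapped into (−180°, 180°]: 11.962°.
Δφ = 51.880 − 7.090 = 44.790°.
a = sin²(Δφ/2) + cos φ₁ · cos φ₂ · sin²(Δλ/2) = 0.151804.
c = 2·atan2(√a, √(1−a)) = 0.80044 rad → d = 6371·c ≈ 5099.60 km.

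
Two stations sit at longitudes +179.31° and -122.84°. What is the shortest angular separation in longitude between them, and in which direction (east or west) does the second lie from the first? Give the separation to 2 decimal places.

57.85° east

Raw difference: -122.84 − 179.31 = -302.15°.
Normalise into (−180°, 180°]: -302.15° + 360° = 57.85°.
Positive ⇒ the second point lies to the east; separation 57.85°.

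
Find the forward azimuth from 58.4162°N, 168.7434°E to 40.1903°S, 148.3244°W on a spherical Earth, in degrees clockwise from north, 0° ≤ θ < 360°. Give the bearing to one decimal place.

147.4°

Δλ = -148.3244 − 168.7434 = -317.0678°; wrapped into (−180°, 180°]: 42.9322°.
θ = atan2( sin Δλ · cos φ₂ , cos φ₁ · sin φ₂ − sin φ₁ · cos φ₂ · cos Δλ )
  = atan2(0.52032, -0.81444) = 147.427° → normalised to [0°, 360°): 147.427°.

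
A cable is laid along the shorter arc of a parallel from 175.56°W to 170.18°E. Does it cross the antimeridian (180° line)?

Yes

Naïve |170.18 − -175.56| = 345.74° > 180°, so the shorter arc goes the other way round — across 180°.
Signed shortest Δλ = ((170.18 − -175.56 + 180) mod 360) − 180 = -14.26°.
Going west by 14.26° from -175.56° passes through 180° before reaching +170.18°.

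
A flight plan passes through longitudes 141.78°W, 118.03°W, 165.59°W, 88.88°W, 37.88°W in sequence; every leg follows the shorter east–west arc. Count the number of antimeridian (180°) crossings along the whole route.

Leg 1: -141.78° → -118.03°, shortest Δλ = 23.75° (east) — does not cross 180°.
Leg 2: -118.03° → -165.59°, shortest Δλ = -47.56° (west) — does not cross 180°.
Leg 3: -165.59° → -88.88°, shortest Δλ = 76.71° (east) — does not cross 180°.
Leg 4: -88.88° → -37.88°, shortest Δλ = 51.0° (east) — does not cross 180°.
Total crossings: 0.

0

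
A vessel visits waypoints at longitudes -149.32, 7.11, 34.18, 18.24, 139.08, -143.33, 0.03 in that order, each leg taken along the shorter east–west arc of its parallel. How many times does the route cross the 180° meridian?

Leg 1: -149.32° → +7.11°, shortest Δλ = 156.43° (east) — does not cross 180°.
Leg 2: +7.11° → +34.18°, shortest Δλ = 27.07° (east) — does not cross 180°.
Leg 3: +34.18° → +18.24°, shortest Δλ = -15.94° (west) — does not cross 180°.
Leg 4: +18.24° → +139.08°, shortest Δλ = 120.84° (east) — does not cross 180°.
Leg 5: +139.08° → -143.33°, shortest Δλ = 77.59° (east) — crosses 180°.
Leg 6: -143.33° → +0.03°, shortest Δλ = 143.36° (east) — does not cross 180°.
Total crossings: 1.

1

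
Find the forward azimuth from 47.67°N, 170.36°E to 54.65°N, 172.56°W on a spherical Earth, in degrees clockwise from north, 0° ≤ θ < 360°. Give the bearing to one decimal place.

Δλ = -172.56 − 170.36 = -342.92°; wrapped into (−180°, 180°]: 17.08°.
θ = atan2( sin Δλ · cos φ₂ , cos φ₁ · sin φ₂ − sin φ₁ · cos φ₂ · cos Δλ )
  = atan2(0.16993, 0.14039) = 50.438° → normalised to [0°, 360°): 50.438°.

50.4°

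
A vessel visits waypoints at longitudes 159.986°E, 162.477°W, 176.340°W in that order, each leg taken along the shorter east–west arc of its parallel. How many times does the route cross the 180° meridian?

Leg 1: +159.986° → -162.477°, shortest Δλ = 37.537° (east) — crosses 180°.
Leg 2: -162.477° → -176.340°, shortest Δλ = -13.863° (west) — does not cross 180°.
Total crossings: 1.

1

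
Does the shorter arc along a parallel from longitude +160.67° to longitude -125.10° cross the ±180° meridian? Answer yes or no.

Yes

Naïve |-125.10 − 160.67| = 285.77° > 180°, so the shorter arc goes the other way round — across 180°.
Signed shortest Δλ = ((-125.10 − 160.67 + 180) mod 360) − 180 = 74.23°.
Going east by 74.23° from +160.67° passes through 180° before reaching -125.10°.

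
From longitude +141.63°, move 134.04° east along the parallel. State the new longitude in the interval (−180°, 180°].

Start at +141.63°; shift +134.04° → +275.67°.
+275.67° lies outside (−180°, 180°]; subtract 360° → -84.33°.

-84.33°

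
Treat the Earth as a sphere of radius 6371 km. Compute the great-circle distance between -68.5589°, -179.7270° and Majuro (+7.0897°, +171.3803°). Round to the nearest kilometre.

Δλ = 171.3803 − -179.7270 = 351.1073°; wrapped into (−180°, 180°]: -8.8927°.
Δφ = 7.0897 − -68.5589 = 75.6486°.
a = sin²(Δφ/2) + cos φ₁ · cos φ₂ · sin²(Δλ/2) = 0.378246.
c = 2·atan2(√a, √(1−a)) = 1.32482 rad → d = 6371·c ≈ 8440.40 km.

8440 km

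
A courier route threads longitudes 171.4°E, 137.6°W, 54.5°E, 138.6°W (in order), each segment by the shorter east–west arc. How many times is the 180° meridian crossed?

3

Leg 1: +171.4° → -137.6°, shortest Δλ = 51.0° (east) — crosses 180°.
Leg 2: -137.6° → +54.5°, shortest Δλ = -167.9° (west) — crosses 180°.
Leg 3: +54.5° → -138.6°, shortest Δλ = 166.9° (east) — crosses 180°.
Total crossings: 3.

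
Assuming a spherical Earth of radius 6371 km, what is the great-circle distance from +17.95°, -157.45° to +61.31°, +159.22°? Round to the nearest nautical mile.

3179 nmi

Δλ = 159.22 − -157.45 = 316.67°; wrapped into (−180°, 180°]: -43.33°.
Δφ = 61.31 − 17.95 = 43.36°.
a = sin²(Δφ/2) + cos φ₁ · cos φ₂ · sin²(Δλ/2) = 0.198718.
c = 2·atan2(√a, √(1−a)) = 0.92409 rad → d = 6371·c ≈ 5887.36 km ≈ 3178.92 nmi.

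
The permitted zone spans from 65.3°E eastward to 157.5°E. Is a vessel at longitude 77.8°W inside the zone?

Band width going east from +65.3° to +157.5°: ((157.5 − 65.3) mod 360) = 92.2°.
Offset of -77.8° east of the west edge: ((-77.8 − 65.3) mod 360) = 216.9°.
216.9° > 92.2° ⇒ outside.

No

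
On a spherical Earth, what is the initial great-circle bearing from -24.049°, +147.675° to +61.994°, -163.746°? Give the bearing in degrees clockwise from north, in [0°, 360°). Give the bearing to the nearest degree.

21°

Δλ = -163.746 − 147.675 = -311.421°; wrapped into (−180°, 180°]: 48.579°.
θ = atan2( sin Δλ · cos φ₂ , cos φ₁ · sin φ₂ − sin φ₁ · cos φ₂ · cos Δλ )
  = atan2(0.35211, 0.93286) = 20.679° → normalised to [0°, 360°): 20.679°.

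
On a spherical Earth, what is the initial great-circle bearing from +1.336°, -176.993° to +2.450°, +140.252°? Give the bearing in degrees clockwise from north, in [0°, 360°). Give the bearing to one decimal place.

272.2°

Δλ = 140.252 − -176.993 = 317.245°; wrapped into (−180°, 180°]: -42.755°.
θ = atan2( sin Δλ · cos φ₂ , cos φ₁ · sin φ₂ − sin φ₁ · cos φ₂ · cos Δλ )
  = atan2(-0.67824, 0.02563) = -87.836° → normalised to [0°, 360°): 272.164°.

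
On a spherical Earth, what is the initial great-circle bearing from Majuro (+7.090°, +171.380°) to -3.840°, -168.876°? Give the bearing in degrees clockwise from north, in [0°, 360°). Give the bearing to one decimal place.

118.4°

Δλ = -168.876 − 171.380 = -340.256°; wrapped into (−180°, 180°]: 19.744°.
θ = atan2( sin Δλ · cos φ₂ , cos φ₁ · sin φ₂ − sin φ₁ · cos φ₂ · cos Δλ )
  = atan2(0.33706, -0.18237) = 118.416° → normalised to [0°, 360°): 118.416°.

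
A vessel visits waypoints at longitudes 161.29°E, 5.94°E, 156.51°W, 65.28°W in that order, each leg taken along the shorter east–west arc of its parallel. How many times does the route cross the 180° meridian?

Leg 1: +161.29° → +5.94°, shortest Δλ = -155.35° (west) — does not cross 180°.
Leg 2: +5.94° → -156.51°, shortest Δλ = -162.45° (west) — does not cross 180°.
Leg 3: -156.51° → -65.28°, shortest Δλ = 91.23° (east) — does not cross 180°.
Total crossings: 0.

0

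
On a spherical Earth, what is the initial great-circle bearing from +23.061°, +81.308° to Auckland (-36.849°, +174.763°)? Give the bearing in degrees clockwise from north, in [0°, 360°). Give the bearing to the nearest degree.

Δλ = 174.763 − 81.308 = 93.455°.
θ = atan2( sin Δλ · cos φ₂ , cos φ₁ · sin φ₂ − sin φ₁ · cos φ₂ · cos Δλ )
  = atan2(0.79876, -0.53289) = 123.709° → normalised to [0°, 360°): 123.709°.

124°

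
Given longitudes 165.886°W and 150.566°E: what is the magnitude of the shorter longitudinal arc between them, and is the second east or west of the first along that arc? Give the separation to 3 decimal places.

43.548° west

Raw difference: 150.566 − -165.886 = 316.452°.
Normalise into (−180°, 180°]: 316.452° − 360° = -43.548°.
Negative ⇒ the second point lies to the west; separation 43.548°.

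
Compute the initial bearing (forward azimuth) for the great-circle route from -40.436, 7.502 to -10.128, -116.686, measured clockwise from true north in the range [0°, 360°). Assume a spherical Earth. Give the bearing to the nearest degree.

Δλ = -116.686 − 7.502 = -124.188°.
θ = atan2( sin Δλ · cos φ₂ , cos φ₁ · sin φ₂ − sin φ₁ · cos φ₂ · cos Δλ )
  = atan2(-0.81431, -0.49262) = -121.172° → normalised to [0°, 360°): 238.828°.

239°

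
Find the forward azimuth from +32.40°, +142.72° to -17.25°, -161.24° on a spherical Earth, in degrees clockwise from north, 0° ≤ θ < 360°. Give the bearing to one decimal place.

Δλ = -161.24 − 142.72 = -303.96°; wrapped into (−180°, 180°]: 56.04°.
θ = atan2( sin Δλ · cos φ₂ , cos φ₁ · sin φ₂ − sin φ₁ · cos φ₂ · cos Δλ )
  = atan2(0.79212, -0.53624) = 124.097° → normalised to [0°, 360°): 124.097°.

124.1°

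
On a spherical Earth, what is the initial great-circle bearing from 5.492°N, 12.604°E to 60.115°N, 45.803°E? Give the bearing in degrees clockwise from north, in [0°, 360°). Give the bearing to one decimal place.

18.3°

Δλ = 45.803 − 12.604 = 33.199°.
θ = atan2( sin Δλ · cos φ₂ , cos φ₁ · sin φ₂ − sin φ₁ · cos φ₂ · cos Δλ )
  = atan2(0.27282, 0.82314) = 18.337° → normalised to [0°, 360°): 18.337°.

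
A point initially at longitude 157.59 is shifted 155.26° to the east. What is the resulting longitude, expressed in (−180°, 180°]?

-47.15°

Start at +157.59°; shift +155.26° → +312.85°.
+312.85° lies outside (−180°, 180°]; subtract 360° → -47.15°.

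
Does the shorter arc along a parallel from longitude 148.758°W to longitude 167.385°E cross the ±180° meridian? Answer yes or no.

Yes

Naïve |167.385 − -148.758| = 316.143° > 180°, so the shorter arc goes the other way round — across 180°.
Signed shortest Δλ = ((167.385 − -148.758 + 180) mod 360) − 180 = -43.857°.
Going west by 43.857° from -148.758° passes through 180° before reaching +167.385°.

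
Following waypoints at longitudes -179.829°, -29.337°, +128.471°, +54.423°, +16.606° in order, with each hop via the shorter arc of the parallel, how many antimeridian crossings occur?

0

Leg 1: -179.829° → -29.337°, shortest Δλ = 150.492° (east) — does not cross 180°.
Leg 2: -29.337° → +128.471°, shortest Δλ = 157.808° (east) — does not cross 180°.
Leg 3: +128.471° → +54.423°, shortest Δλ = -74.048° (west) — does not cross 180°.
Leg 4: +54.423° → +16.606°, shortest Δλ = -37.817° (west) — does not cross 180°.
Total crossings: 0.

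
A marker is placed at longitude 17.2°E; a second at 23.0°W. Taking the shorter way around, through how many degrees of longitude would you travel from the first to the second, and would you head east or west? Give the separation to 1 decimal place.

40.2° west

Raw difference: -23.0 − 17.2 = -40.2°.
Normalise into (−180°, 180°]: -40.2° stays -40.2°.
Negative ⇒ the second point lies to the west; separation 40.2°.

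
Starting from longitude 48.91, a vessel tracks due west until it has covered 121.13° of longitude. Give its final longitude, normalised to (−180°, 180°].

Start at +48.91°; shift −121.13° → -72.22°.
-72.22° already lies in (−180°, 180°].

-72.22°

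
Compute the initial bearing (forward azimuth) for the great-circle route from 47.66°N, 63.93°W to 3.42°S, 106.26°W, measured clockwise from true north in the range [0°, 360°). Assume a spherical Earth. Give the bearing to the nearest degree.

229°

Δλ = -106.26 − -63.93 = -42.33°.
θ = atan2( sin Δλ · cos φ₂ , cos φ₁ · sin φ₂ − sin φ₁ · cos φ₂ · cos Δλ )
  = atan2(-0.67220, -0.58565) = -131.064° → normalised to [0°, 360°): 228.936°.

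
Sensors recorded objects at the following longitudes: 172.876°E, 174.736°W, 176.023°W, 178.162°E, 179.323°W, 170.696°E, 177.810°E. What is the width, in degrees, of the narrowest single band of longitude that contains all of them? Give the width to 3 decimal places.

14.568°

Sort the longitudes: -179.323°, -176.023°, -174.736°, +170.696°, +172.876°, +177.810°, +178.162°.
Eastward gaps between consecutive values (wrapping around): 3.300°, 1.287°, 345.432°, 2.180°, 4.934°, 0.352°, 2.515°.
Largest gap = 345.432° ⇒ minimal covering band is its complement: 360° − 345.432° = 14.568°.
Band runs from +170.696° eastward to -174.736°, crossing the antimeridian.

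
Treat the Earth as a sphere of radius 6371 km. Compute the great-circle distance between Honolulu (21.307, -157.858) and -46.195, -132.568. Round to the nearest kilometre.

7927 km

Δλ = -132.568 − -157.858 = 25.290°.
Δφ = -46.195 − 21.307 = -67.502°.
a = sin²(Δφ/2) + cos φ₁ · cos φ₂ · sin²(Δλ/2) = 0.339579.
c = 2·atan2(√a, √(1−a)) = 1.24418 rad → d = 6371·c ≈ 7926.65 km.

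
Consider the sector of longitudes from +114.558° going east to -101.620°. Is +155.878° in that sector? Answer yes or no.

Band width going east from +114.558° to -101.620°: ((-101.620 − 114.558) mod 360) = 143.822°.
Offset of +155.878° east of the west edge: ((155.878 − 114.558) mod 360) = 41.320°.
41.320° ≤ 143.822° ⇒ inside.

Yes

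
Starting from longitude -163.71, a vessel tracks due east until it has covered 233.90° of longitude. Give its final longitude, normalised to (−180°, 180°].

+70.19°

Start at -163.71°; shift +233.90° → +70.19°.
+70.19° already lies in (−180°, 180°].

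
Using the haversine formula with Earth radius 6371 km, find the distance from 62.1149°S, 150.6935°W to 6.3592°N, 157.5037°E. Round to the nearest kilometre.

Δλ = 157.5037 − -150.6935 = 308.1972°; wrapped into (−180°, 180°]: -51.8028°.
Δφ = 6.3592 − -62.1149 = 68.4741°.
a = sin²(Δφ/2) + cos φ₁ · cos φ₂ · sin²(Δλ/2) = 0.405234.
c = 2·atan2(√a, √(1−a)) = 1.38011 rad → d = 6371·c ≈ 8792.69 km.

8793 km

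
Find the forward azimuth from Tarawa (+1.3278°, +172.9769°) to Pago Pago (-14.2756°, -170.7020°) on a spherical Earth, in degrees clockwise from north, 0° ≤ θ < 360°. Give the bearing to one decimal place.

134.5°

Δλ = -170.7020 − 172.9769 = -343.6789°; wrapped into (−180°, 180°]: 16.3211°.
θ = atan2( sin Δλ · cos φ₂ , cos φ₁ · sin φ₂ − sin φ₁ · cos φ₂ · cos Δλ )
  = atan2(0.27234, -0.26807) = 134.547° → normalised to [0°, 360°): 134.547°.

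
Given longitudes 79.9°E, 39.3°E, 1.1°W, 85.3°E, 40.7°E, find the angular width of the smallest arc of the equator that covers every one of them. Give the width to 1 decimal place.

86.4°

Sort the longitudes: -1.1°, +39.3°, +40.7°, +79.9°, +85.3°.
Eastward gaps between consecutive values (wrapping around): 40.4°, 1.4°, 39.2°, 5.4°, 273.6°.
Largest gap = 273.6° ⇒ minimal covering band is its complement: 360° − 273.6° = 86.4°.
Band runs from -1.1° eastward to +85.3°.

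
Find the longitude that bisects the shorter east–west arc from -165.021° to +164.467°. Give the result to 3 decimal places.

Signed shortest Δλ from -165.021° to +164.467° is -30.512°.
Midpoint longitude = -165.021° + (-30.512°)/2 = -165.021° − 15.256° = -180.277°.
Normalise into (−180°, 180°]: +179.723°.
(The naïve average (-165.021 + +164.467)/2 = -0.277° is on the wrong side of the globe.)

+179.723°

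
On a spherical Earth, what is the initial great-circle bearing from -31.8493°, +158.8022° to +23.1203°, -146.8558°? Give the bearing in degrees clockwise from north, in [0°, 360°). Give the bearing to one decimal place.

50.5°

Δλ = -146.8558 − 158.8022 = -305.6580°; wrapped into (−180°, 180°]: 54.3420°.
θ = atan2( sin Δλ · cos φ₂ , cos φ₁ · sin φ₂ − sin φ₁ · cos φ₂ · cos Δλ )
  = atan2(0.74725, 0.61645) = 50.479° → normalised to [0°, 360°): 50.479°.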